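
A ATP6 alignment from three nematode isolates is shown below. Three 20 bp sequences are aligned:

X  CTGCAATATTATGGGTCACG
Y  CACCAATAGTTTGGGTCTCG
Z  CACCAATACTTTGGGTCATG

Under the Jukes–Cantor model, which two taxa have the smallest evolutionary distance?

X–Y: 5/20 differ, p = 0.250, d = 0.304.
X–Z: 5/20 differ, p = 0.250, d = 0.304.
Y–Z: 3/20 differ, p = 0.150, d = 0.167.
The smallest distance is between Y and Z.

Y and Z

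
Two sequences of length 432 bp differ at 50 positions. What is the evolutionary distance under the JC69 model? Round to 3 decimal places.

p = 50/432 ≈ 0.115741.
d = −(3/4) ln(1 − 4p/3) = −0.75 ln(1 − 0.154321) = −0.75 ln(0.845679)
  = −0.75 × (-0.167615) = 0.125711 substitutions/site.

0.126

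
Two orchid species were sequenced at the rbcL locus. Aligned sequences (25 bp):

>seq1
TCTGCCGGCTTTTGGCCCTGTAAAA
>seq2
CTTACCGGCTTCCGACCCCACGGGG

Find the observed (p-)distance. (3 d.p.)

The sequences differ at 13 of 25 positions.
p = 13/25 = 0.520.

0.520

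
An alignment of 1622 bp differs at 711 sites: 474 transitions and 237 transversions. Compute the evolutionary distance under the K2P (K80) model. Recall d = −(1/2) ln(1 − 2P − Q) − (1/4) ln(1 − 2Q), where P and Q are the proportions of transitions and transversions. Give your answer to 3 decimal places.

0.742

P = 474/1622 ≈ 0.292232 and Q = 237/1622 ≈ 0.146116.
Under the Kimura two-parameter model, d = −½ ln(1 − 2P − Q) − ¼ ln(1 − 2Q).
1 − 2P − Q = 0.26942, giving −½ ln(0.26942) = 0.655742.
1 − 2Q = 0.707768, giving −¼ ln(0.707768) = 0.086410.
d = 0.655742 + 0.086410 = 0.742152.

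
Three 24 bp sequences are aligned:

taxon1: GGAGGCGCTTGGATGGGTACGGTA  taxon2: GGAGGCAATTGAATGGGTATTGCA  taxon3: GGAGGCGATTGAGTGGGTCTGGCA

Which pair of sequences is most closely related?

taxon2 and taxon3

taxon1–taxon2: 6/24 differ, p = 0.250, d = 0.304.
taxon1–taxon3: 6/24 differ, p = 0.250, d = 0.304.
taxon2–taxon3: 4/24 differ, p = 0.167, d = 0.188.
The smallest distance is between taxon2 and taxon3.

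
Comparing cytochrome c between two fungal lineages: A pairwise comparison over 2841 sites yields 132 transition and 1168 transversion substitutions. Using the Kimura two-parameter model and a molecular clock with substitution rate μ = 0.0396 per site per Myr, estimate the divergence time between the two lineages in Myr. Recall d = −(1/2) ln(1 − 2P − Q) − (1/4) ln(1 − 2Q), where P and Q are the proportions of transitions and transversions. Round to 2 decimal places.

P = 132/2841 ≈ 0.046463 and Q = 1168/2841 ≈ 0.411123.
Under the Kimura two-parameter model, d = −½ ln(1 − 2P − Q) − ¼ ln(1 − 2Q).
1 − 2P − Q = 0.495951, giving −½ ln(0.495951) = 0.350639.
1 − 2Q = 0.177754, giving −¼ ln(0.177754) = 0.431839.
d = 0.350639 + 0.431839 = 0.782478.
Under a molecular clock d = 2μt, so t = d/(2μ) = 0.782478 / (2 × 0.0396) = 9.88 Myr.

9.88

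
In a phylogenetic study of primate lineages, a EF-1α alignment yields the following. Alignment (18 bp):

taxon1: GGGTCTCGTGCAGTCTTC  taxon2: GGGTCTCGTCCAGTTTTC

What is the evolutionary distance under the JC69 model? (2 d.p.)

The sequences differ at 2 of 18 sites (10, 15), so p = 2/18 ≈ 0.111111.
d = −(3/4) ln(1 − 4p/3) = −0.75 ln(1 − 0.148148) = −0.75 ln(0.851852)
  = −0.75 × (-0.160342) = 0.120257 substitutions/site.

0.12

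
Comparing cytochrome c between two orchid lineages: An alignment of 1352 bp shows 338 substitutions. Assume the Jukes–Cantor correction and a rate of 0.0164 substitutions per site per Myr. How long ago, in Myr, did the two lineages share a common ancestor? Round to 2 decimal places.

9.27

p = 338/1352 = 0.25.
d = −(3/4) ln(1 − 4p/3) = −0.75 ln(1 − 0.333333) = −0.75 ln(0.666667)
  = −0.75 × (-0.405465) = 0.304099 substitutions/site.
Under a molecular clock d = 2μt, so t = d/(2μ) = 0.304099 / (2 × 0.0164) = 9.27 Myr.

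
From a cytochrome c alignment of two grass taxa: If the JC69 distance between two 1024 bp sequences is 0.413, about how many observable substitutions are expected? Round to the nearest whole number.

Invert JC69: p = (3/4)(1 − e^(−4d/3)) = 0.75 × (1 − e^(-0.550667)) = 0.75 × (1 − 0.576565) = 0.317576.
Expected differing sites = pL ≈ 0.317576 × 1024 = 325.197824 ≈ 325.

325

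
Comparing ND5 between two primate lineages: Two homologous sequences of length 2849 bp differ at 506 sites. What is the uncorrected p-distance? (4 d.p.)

0.1776

p = 506/2849 = 0.177606… ≈ 0.1776 (to 4 d.p.).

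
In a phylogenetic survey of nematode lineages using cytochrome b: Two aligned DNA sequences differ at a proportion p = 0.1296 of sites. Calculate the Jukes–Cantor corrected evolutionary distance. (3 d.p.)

d = −(3/4) ln(1 − 4p/3) = −0.75 ln(1 − 0.1728) = −0.75 ln(0.8272)
  = −0.75 × (-0.189709) = 0.142282 substitutions/site.

0.142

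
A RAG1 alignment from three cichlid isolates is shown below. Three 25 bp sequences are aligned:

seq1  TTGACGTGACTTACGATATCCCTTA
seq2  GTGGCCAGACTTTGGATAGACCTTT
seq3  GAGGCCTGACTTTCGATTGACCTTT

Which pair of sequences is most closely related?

seq1–seq2: 9/25 differ, p = 0.360, d = 0.490.
seq1–seq3: 9/25 differ, p = 0.360, d = 0.490.
seq2–seq3: 4/25 differ, p = 0.160, d = 0.180.
The smallest distance is between seq2 and seq3.

seq2 and seq3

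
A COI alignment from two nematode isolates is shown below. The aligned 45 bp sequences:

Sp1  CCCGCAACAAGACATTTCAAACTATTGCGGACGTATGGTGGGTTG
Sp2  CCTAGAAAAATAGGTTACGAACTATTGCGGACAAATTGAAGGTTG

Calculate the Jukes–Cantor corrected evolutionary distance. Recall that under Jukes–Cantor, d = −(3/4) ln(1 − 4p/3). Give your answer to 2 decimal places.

The sequences differ at 14 of 45 sites, so p = 14/45 ≈ 0.311111.
d = −(3/4) ln(1 − 4p/3) = −0.75 ln(1 − 0.414815) = −0.75 ln(0.585185)
  = −0.75 × (-0.535827) = 0.401870 substitutions/site.

0.40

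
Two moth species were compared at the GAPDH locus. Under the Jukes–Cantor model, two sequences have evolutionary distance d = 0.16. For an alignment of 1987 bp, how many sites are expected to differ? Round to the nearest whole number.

286

Invert JC69: p = (3/4)(1 − e^(−4d/3)) = 0.75 × (1 − e^(-0.213333)) = 0.75 × (1 − 0.807887) = 0.144085.
Expected differing sites = pL ≈ 0.144085 × 1987 = 286.296895 ≈ 286.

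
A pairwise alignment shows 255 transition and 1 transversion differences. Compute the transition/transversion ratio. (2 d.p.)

R = 255/1 = 255.00.

255.00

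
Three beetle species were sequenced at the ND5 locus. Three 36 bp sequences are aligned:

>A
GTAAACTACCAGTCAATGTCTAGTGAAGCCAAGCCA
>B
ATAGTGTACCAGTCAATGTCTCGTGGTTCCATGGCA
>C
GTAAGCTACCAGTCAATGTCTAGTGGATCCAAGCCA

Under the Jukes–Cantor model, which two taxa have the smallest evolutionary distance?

A–B: 10/36 differ, p = 0.278, d = 0.347.
A–C: 3/36 differ, p = 0.083, d = 0.088.
B–C: 8/36 differ, p = 0.222, d = 0.264.
The smallest distance is between A and C.

A and C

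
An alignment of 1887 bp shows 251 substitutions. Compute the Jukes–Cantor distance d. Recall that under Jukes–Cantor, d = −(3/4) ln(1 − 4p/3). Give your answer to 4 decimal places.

0.1464

p = 251/1887 ≈ 0.133015.
d = −(3/4) ln(1 − 4p/3) = −0.75 ln(1 − 0.177353) = −0.75 ln(0.822647)
  = −0.75 × (-0.195228) = 0.146421 substitutions/site.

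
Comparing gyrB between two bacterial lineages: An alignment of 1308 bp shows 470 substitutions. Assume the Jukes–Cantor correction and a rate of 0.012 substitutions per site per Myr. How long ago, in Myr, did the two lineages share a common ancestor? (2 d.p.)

p = 470/1308 ≈ 0.359327.
d = −(3/4) ln(1 − 4p/3) = −0.75 ln(1 − 0.479103) = −0.75 ln(0.520897)
  = −0.75 × (-0.652203) = 0.489152 substitutions/site.
Under a molecular clock d = 2μt, so t = d/(2μ) = 0.489152 / (2 × 0.012) = 20.38 Myr.

20.38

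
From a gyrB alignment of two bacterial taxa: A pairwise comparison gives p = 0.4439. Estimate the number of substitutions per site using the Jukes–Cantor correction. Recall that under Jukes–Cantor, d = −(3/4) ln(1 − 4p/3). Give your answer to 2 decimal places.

0.67

d = −(3/4) ln(1 − 4p/3) = −0.75 ln(1 − 0.591867) = −0.75 ln(0.408133)
  = −0.75 × (-0.896162) = 0.672122 substitutions/site.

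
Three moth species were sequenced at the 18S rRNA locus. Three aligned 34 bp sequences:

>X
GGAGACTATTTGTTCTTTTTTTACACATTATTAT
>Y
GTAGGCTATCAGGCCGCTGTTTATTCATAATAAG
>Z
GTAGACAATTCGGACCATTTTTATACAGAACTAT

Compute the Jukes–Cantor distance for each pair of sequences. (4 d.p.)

X–Y: 14/34 sites differ → p ≈ 0.411765, d = −0.75 ln(1 − 0.54902) = 0.597249 ≈ 0.5972.
X–Z: 11/34 sites differ → p ≈ 0.323529, d = −0.75 ln(1 − 0.431372) = 0.423397 ≈ 0.4234.
Y–Z: 13/34 sites differ → p ≈ 0.382353, d = −0.75 ln(1 − 0.509804) = 0.534712 ≈ 0.5347.

d(X,Y) = 0.5972, d(X,Z) = 0.4234, d(Y,Z) = 0.5347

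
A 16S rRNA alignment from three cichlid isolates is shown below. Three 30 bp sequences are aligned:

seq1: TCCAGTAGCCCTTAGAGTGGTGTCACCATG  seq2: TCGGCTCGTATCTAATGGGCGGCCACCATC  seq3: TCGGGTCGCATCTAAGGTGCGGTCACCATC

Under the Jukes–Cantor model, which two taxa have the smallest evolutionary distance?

seq2 and seq3

seq1–seq2: 15/30 differ, p = 0.500, d = 0.824.
seq1–seq3: 11/30 differ, p = 0.367, d = 0.503.
seq2–seq3: 5/30 differ, p = 0.167, d = 0.188.
The smallest distance is between seq2 and seq3.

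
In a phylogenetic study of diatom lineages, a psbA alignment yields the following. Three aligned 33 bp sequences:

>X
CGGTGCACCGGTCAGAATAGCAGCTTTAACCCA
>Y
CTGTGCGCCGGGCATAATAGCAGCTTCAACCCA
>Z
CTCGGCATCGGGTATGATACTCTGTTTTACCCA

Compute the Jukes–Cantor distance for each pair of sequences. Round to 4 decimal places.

X–Y: 5/33 sites differ → p ≈ 0.151515, d = −0.75 ln(1 − 0.20202) = 0.169254 ≈ 0.1693.
X–Z: 14/33 sites differ → p ≈ 0.424242, d = −0.75 ln(1 − 0.565656) = 0.625439 ≈ 0.6254.
Y–Z: 13/33 sites differ → p ≈ 0.393939, d = −0.75 ln(1 − 0.525252) = 0.558728 ≈ 0.5587.

d(X,Y) = 0.1693, d(X,Z) = 0.6254, d(Y,Z) = 0.5587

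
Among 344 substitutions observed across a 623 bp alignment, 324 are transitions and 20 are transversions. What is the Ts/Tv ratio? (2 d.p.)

R = 324/20 = 16.20.

16.20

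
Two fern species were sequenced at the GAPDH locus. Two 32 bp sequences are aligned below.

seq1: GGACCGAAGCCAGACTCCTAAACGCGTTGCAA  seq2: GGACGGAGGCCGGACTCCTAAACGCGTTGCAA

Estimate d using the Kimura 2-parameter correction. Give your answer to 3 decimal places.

Of 32 sites, 2 differences are transitions and 1 are transversions, so P = 2/32 = 0.0625 and Q = 1/32 = 0.03125.
Under the Kimura two-parameter model, d = −½ ln(1 − 2P − Q) − ¼ ln(1 − 2Q).
1 − 2P − Q = 0.84375, giving −½ ln(0.84375) = 0.084950.
1 − 2Q = 0.9375, giving −¼ ln(0.9375) = 0.016135.
d = 0.084950 + 0.016135 = 0.101085.

0.101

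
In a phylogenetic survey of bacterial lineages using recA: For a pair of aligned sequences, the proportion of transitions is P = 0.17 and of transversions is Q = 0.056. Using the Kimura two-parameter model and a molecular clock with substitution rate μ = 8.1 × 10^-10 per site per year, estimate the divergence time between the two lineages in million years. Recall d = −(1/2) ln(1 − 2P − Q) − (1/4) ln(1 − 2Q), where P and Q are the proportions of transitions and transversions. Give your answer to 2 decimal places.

Under the Kimura two-parameter model, d = −½ ln(1 − 2P − Q) − ¼ ln(1 − 2Q).
1 − 2P − Q = 0.604, giving −½ ln(0.604) = 0.252091.
1 − 2Q = 0.888, giving −¼ ln(0.888) = 0.029696.
d = 0.252091 + 0.029696 = 0.281787.
Under a molecular clock d = 2μt, so t = d/(2μ) = 0.281787 / (2 × 8.1 × 10^-10) = 173.94 million years.

173.94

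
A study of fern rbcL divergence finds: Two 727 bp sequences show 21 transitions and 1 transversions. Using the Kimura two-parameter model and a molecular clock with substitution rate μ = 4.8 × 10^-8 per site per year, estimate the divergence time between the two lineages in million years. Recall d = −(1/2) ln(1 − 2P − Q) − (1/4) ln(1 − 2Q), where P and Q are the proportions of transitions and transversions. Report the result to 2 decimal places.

P = 21/727 ≈ 0.028886 and Q = 1/727 ≈ 0.001376.
Under the Kimura two-parameter model, d = −½ ln(1 − 2P − Q) − ¼ ln(1 − 2Q).
1 − 2P − Q = 0.940852, giving −½ ln(0.940852) = 0.030485.
1 − 2Q = 0.997248, giving −¼ ln(0.997248) = 0.000689.
d = 0.030485 + 0.000689 = 0.031174.
Under a molecular clock d = 2μt, so t = d/(2μ) = 0.031174 / (2 × 4.8 × 10^-8) = 0.32 million years.

0.32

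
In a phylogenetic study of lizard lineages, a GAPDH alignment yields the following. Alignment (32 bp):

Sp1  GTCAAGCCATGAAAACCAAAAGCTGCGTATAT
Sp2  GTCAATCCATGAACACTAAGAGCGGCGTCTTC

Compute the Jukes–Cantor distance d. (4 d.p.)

The sequences differ at 8 of 32 sites (6, 14, 17, 20, 24, 29, 31, 32), so p = 8/32 = 0.25.
d = −(3/4) ln(1 − 4p/3) = −0.75 ln(1 − 0.333333) = −0.75 ln(0.666667)
  = −0.75 × (-0.405465) = 0.304099 substitutions/site.

0.3041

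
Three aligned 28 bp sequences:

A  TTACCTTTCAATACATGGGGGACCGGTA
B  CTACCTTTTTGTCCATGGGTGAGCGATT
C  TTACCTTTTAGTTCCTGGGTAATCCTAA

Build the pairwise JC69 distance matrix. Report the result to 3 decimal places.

A–B: 9/28 sites differ → p ≈ 0.321429, d = −0.75 ln(1 − 0.428572) = 0.419713 ≈ 0.420.
A–C: 10/28 sites differ → p ≈ 0.357143, d = −0.75 ln(1 − 0.476191) = 0.484971 ≈ 0.485.
B–C: 10/28 sites differ → p ≈ 0.357143, d = −0.75 ln(1 − 0.476191) = 0.484971 ≈ 0.485.

d(A,B) = 0.420, d(A,C) = 0.485, d(B,C) = 0.485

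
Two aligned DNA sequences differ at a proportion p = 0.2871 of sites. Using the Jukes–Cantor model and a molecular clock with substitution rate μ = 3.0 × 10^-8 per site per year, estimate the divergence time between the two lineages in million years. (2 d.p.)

d = −(3/4) ln(1 − 4p/3) = −0.75 ln(1 − 0.3828) = −0.75 ln(0.6172)
  = −0.75 × (-0.482562) = 0.361922 substitutions/site.
Under a molecular clock d = 2μt, so t = d/(2μ) = 0.361922 / (2 × 3.0 × 10^-8) = 6.03 million years.

6.03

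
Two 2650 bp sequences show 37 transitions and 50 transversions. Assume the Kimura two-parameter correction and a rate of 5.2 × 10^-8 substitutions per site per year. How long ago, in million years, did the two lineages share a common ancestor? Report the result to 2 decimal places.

0.32

P = 37/2650 ≈ 0.013962 and Q = 50/2650 ≈ 0.018868.
Under the Kimura two-parameter model, d = −½ ln(1 − 2P − Q) − ¼ ln(1 − 2Q).
1 − 2P − Q = 0.953208, giving −½ ln(0.953208) = 0.023961.
1 − 2Q = 0.962264, giving −¼ ln(0.962264) = 0.009617.
d = 0.023961 + 0.009617 = 0.033578.
Under a molecular clock d = 2μt, so t = d/(2μ) = 0.033578 / (2 × 5.2 × 10^-8) = 0.32 million years.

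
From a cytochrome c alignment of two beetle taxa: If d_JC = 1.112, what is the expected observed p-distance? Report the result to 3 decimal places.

p = (3/4)(1 − e^(−4d/3)) = 0.75 × (1 − e^(-1.482667)) = 0.75 × (1 − 0.227031) = 0.579727.

0.580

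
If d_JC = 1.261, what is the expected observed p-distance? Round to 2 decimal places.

p = (3/4)(1 − e^(−4d/3)) = 0.75 × (1 − e^(-1.681333)) = 0.75 × (1 − 0.186126) = 0.610406.

0.61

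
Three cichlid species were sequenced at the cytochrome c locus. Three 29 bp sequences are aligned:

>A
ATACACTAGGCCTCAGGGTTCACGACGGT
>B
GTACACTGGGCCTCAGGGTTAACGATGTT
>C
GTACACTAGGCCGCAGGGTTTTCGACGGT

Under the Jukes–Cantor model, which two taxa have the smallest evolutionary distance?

A and C

A–B: 5/29 differ, p = 0.172, d = 0.196.
A–C: 4/29 differ, p = 0.138, d = 0.152.
B–C: 6/29 differ, p = 0.207, d = 0.242.
The smallest distance is between A and C.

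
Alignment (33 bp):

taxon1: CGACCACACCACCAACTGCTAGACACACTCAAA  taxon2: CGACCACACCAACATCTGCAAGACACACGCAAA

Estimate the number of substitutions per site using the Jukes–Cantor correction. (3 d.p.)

The sequences differ at 4 of 33 sites (12, 15, 20, 29), so p = 4/33 ≈ 0.121212.
d = −(3/4) ln(1 − 4p/3) = −0.75 ln(1 − 0.161616) = −0.75 ln(0.838384)
  = −0.75 × (-0.176279) = 0.132209 substitutions/site.

0.132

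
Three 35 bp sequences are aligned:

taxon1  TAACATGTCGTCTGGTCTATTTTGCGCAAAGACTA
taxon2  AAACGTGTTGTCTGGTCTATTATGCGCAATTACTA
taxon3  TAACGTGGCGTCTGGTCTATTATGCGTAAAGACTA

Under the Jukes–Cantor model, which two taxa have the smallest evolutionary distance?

taxon1 and taxon3

taxon1–taxon2: 6/35 differ, p = 0.171, d = 0.195.
taxon1–taxon3: 4/35 differ, p = 0.114, d = 0.124.
taxon2–taxon3: 6/35 differ, p = 0.171, d = 0.195.
The smallest distance is between taxon1 and taxon3.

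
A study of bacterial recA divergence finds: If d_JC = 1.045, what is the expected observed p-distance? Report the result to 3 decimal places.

p = (3/4)(1 − e^(−4d/3)) = 0.75 × (1 − e^(-1.393333)) = 0.75 × (1 − 0.248247) = 0.563815.

0.564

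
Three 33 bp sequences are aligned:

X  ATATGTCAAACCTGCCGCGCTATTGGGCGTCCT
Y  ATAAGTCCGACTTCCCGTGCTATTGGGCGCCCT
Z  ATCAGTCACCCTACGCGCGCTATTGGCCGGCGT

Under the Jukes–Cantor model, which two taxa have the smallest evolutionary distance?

X and Y

X–Y: 7/33 differ, p = 0.212, d = 0.249.
X–Z: 11/33 differ, p = 0.333, d = 0.441.
Y–Z: 10/33 differ, p = 0.303, d = 0.388.
The smallest distance is between X and Y.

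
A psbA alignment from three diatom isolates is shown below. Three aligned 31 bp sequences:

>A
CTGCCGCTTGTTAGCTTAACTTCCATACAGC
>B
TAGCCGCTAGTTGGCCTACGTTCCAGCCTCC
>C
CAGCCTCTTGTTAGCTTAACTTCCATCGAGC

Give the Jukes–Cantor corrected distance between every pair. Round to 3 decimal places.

d(A,B) = 0.481, d(A,C) = 0.142, d(B,C) = 0.481

A–B: 11/31 sites differ → p ≈ 0.354839, d = −0.75 ln(1 − 0.473119) = 0.480585 ≈ 0.481.
A–C: 4/31 sites differ → p ≈ 0.129032, d = −0.75 ln(1 − 0.172043) = 0.141596 ≈ 0.142.
B–C: 11/31 sites differ → p ≈ 0.354839, d = −0.75 ln(1 − 0.473119) = 0.480585 ≈ 0.481.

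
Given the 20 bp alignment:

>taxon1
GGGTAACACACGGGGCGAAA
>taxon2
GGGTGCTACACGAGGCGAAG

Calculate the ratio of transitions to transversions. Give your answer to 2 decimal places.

Transitions are A↔G and C↔T; transversions are all other mismatches.
Transitions: 4. Transversions: 1.
R = 4/1 = 4.00.

4.00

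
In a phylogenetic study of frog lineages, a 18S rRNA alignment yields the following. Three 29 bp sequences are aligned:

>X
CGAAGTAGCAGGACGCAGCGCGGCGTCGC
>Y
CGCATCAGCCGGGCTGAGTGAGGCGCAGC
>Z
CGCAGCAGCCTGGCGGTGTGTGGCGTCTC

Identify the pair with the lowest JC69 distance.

X–Y: 11/29 differ, p = 0.379, d = 0.529.
X–Z: 10/29 differ, p = 0.345, d = 0.462.
Y–Z: 8/29 differ, p = 0.276, d = 0.344.
The smallest distance is between Y and Z.

Y and Z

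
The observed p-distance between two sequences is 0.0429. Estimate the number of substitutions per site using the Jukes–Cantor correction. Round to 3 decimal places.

d = −(3/4) ln(1 − 4p/3) = −0.75 ln(1 − 0.0572) = −0.75 ln(0.9428)
  = −0.75 × (-0.058901) = 0.044176 substitutions/site.

0.044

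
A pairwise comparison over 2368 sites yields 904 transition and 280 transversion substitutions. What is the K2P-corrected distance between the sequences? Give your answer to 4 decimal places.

1.1350

P = 904/2368 ≈ 0.381757 and Q = 280/2368 ≈ 0.118243.
Under the Kimura two-parameter model, d = −½ ln(1 − 2P − Q) − ¼ ln(1 − 2Q).
1 − 2P − Q = 0.118243, giving −½ ln(0.118243) = 1.067507.
1 − 2Q = 0.763514, giving −¼ ln(0.763514) = 0.067456.
d = 1.067507 + 0.067456 = 1.134963.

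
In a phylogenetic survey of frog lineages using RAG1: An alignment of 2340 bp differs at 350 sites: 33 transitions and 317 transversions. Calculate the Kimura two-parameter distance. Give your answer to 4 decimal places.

0.1684

P = 33/2340 ≈ 0.014103 and Q = 317/2340 ≈ 0.13547.
Under the Kimura two-parameter model, d = −½ ln(1 − 2P − Q) − ¼ ln(1 − 2Q).
1 − 2P − Q = 0.836324, giving −½ ln(0.836324) = 0.089370.
1 − 2Q = 0.72906, giving −¼ ln(0.72906) = 0.079000.
d = 0.089370 + 0.079000 = 0.168370.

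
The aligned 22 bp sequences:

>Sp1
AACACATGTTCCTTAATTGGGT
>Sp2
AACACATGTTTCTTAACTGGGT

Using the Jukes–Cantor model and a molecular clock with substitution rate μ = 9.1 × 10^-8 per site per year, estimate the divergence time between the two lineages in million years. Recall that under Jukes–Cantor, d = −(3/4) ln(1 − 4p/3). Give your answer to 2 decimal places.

0.53

The sequences differ at 2 of 22 sites (11, 17), so p = 2/22 ≈ 0.090909.
d = −(3/4) ln(1 − 4p/3) = −0.75 ln(1 − 0.121212) = −0.75 ln(0.878788)
  = −0.75 × (-0.129212) = 0.096909 substitutions/site.
Under a molecular clock d = 2μt, so t = d/(2μ) = 0.096909 / (2 × 9.1 × 10^-8) = 0.53 million years.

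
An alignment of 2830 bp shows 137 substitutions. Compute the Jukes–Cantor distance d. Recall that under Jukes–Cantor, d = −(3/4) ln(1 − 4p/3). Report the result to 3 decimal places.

0.050

p = 137/2830 ≈ 0.04841.
d = −(3/4) ln(1 − 4p/3) = −0.75 ln(1 − 0.064547) = −0.75 ln(0.935453)
  = −0.75 × (-0.066724) = 0.050043 substitutions/site.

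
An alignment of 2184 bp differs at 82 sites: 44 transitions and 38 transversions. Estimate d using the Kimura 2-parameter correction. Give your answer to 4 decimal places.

0.0386

P = 44/2184 ≈ 0.020147 and Q = 38/2184 ≈ 0.017399.
Under the Kimura two-parameter model, d = −½ ln(1 − 2P − Q) − ¼ ln(1 − 2Q).
1 − 2P − Q = 0.942307, giving −½ ln(0.942307) = 0.029712.
1 − 2Q = 0.965202, giving −¼ ln(0.965202) = 0.008854.
d = 0.029712 + 0.008854 = 0.038566.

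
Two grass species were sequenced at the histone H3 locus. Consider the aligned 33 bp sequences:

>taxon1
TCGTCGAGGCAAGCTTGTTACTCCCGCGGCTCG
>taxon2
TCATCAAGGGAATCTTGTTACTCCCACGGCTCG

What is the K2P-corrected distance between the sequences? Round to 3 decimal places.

Of 33 sites, 3 differences are transitions and 2 are transversions, so P = 3/33 ≈ 0.090909 and Q = 2/33 ≈ 0.060606.
Under the Kimura two-parameter model, d = −½ ln(1 − 2P − Q) − ¼ ln(1 − 2Q).
1 − 2P − Q = 0.757576, giving −½ ln(0.757576) = 0.138816.
1 − 2Q = 0.878788, giving −¼ ln(0.878788) = 0.032303.
d = 0.138816 + 0.032303 = 0.171119.

0.171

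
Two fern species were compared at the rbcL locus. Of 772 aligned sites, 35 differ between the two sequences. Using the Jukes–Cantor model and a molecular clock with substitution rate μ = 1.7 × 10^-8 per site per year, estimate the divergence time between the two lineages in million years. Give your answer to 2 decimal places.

p = 35/772 ≈ 0.045337.
d = −(3/4) ln(1 − 4p/3) = −0.75 ln(1 − 0.060449) = −0.75 ln(0.939551)
  = −0.75 × (-0.062353) = 0.046765 substitutions/site.
Under a molecular clock d = 2μt, so t = d/(2μ) = 0.046765 / (2 × 1.7 × 10^-8) = 1.38 million years.

1.38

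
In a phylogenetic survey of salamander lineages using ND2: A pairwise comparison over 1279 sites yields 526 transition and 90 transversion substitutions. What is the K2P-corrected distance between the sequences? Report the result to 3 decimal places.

1.155

P = 526/1279 ≈ 0.411259 and Q = 90/1279 ≈ 0.070367.
Under the Kimura two-parameter model, d = −½ ln(1 − 2P − Q) − ¼ ln(1 − 2Q).
1 − 2P − Q = 0.107115, giving −½ ln(0.107115) = 1.116926.
1 − 2Q = 0.859266, giving −¼ ln(0.859266) = 0.037919.
d = 1.116926 + 0.037919 = 1.154845.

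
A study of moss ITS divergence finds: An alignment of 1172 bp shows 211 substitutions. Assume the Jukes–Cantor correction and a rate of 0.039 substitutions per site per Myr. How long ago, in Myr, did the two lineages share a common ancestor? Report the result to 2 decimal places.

p = 211/1172 ≈ 0.180034.
d = −(3/4) ln(1 − 4p/3) = −0.75 ln(1 − 0.240045) = −0.75 ln(0.759955)
  = −0.75 × (-0.274496) = 0.205872 substitutions/site.
Under a molecular clock d = 2μt, so t = d/(2μ) = 0.205872 / (2 × 0.039) = 2.64 Myr.

2.64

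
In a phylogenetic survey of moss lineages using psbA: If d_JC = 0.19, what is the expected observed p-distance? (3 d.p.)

p = (3/4)(1 − e^(−4d/3)) = 0.75 × (1 − e^(-0.253333)) = 0.75 × (1 − 0.776209) = 0.167843.

0.168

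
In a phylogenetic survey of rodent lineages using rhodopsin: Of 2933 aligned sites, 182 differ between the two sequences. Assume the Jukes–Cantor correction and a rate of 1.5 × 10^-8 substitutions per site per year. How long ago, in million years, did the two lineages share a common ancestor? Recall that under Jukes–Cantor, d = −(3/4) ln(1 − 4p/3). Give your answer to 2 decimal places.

2.16

p = 182/2933 ≈ 0.062053.
d = −(3/4) ln(1 − 4p/3) = −0.75 ln(1 − 0.082737) = −0.75 ln(0.917263)
  = −0.75 × (-0.086361) = 0.064771 substitutions/site.
Under a molecular clock d = 2μt, so t = d/(2μ) = 0.064771 / (2 × 1.5 × 10^-8) = 2.16 million years.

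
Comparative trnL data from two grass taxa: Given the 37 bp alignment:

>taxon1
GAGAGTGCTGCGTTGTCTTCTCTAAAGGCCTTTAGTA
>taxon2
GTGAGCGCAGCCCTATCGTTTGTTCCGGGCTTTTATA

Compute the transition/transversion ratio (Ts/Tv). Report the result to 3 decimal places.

Transitions are A↔G and C↔T; transversions are all other mismatches.
Transitions: 5. Transversions: 10.
R = 5/10 = 0.500.

0.500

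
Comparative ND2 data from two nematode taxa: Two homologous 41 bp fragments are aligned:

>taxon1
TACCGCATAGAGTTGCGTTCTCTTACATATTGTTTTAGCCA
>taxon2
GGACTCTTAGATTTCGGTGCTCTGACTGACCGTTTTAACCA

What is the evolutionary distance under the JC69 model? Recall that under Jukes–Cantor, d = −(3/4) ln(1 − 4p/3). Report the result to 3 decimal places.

0.502

The sequences differ at 15 of 41 sites, so p = 15/41 ≈ 0.365854.
d = −(3/4) ln(1 − 4p/3) = −0.75 ln(1 − 0.487805) = −0.75 ln(0.512195)
  = −0.75 × (-0.669050) = 0.501788 substitutions/site.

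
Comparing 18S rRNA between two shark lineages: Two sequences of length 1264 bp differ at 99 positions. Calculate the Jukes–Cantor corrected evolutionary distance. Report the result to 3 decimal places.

p = 99/1264 ≈ 0.078323.
d = −(3/4) ln(1 − 4p/3) = −0.75 ln(1 − 0.104431) = −0.75 ln(0.895569)
  = −0.75 × (-0.110296) = 0.082722 substitutions/site.

0.083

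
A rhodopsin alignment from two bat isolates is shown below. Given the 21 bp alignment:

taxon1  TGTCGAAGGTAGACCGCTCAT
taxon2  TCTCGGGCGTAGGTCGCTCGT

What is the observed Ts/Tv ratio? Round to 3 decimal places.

Transitions are A↔G and C↔T; transversions are all other mismatches.
Transitions: 5. Transversions: 2.
R = 5/2 = 2.500.

2.500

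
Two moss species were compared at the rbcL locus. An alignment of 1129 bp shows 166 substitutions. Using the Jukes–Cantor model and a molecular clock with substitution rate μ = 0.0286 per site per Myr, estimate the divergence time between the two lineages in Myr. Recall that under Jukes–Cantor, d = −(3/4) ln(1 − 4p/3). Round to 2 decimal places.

2.86

p = 166/1129 ≈ 0.147033.
d = −(3/4) ln(1 − 4p/3) = −0.75 ln(1 − 0.196044) = −0.75 ln(0.803956)
  = −0.75 × (-0.218211) = 0.163658 substitutions/site.
Under a molecular clock d = 2μt, so t = d/(2μ) = 0.163658 / (2 × 0.0286) = 2.86 Myr.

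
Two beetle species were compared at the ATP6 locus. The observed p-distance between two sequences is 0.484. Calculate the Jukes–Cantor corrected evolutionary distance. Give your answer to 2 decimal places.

0.78

d = −(3/4) ln(1 − 4p/3) = −0.75 ln(1 − 0.645333) = −0.75 ln(0.354667)
  = −0.75 × (-1.036576) = 0.777432 substitutions/site.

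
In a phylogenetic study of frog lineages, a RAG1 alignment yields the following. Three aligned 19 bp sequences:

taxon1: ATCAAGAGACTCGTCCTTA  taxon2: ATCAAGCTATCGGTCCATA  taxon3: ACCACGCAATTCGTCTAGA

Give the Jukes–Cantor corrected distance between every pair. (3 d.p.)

taxon1–taxon2: 6/19 sites differ → p ≈ 0.315789, d = −0.75 ln(1 − 0.421052) = 0.409907 ≈ 0.410.
taxon1–taxon3: 8/19 sites differ → p ≈ 0.421053, d = −0.75 ln(1 − 0.561404) = 0.618132 ≈ 0.618.
taxon2–taxon3: 7/19 sites differ → p ≈ 0.368421, d = −0.75 ln(1 − 0.491228) = 0.506816 ≈ 0.507.

d(taxon1,taxon2) = 0.410, d(taxon1,taxon3) = 0.618, d(taxon2,taxon3) = 0.507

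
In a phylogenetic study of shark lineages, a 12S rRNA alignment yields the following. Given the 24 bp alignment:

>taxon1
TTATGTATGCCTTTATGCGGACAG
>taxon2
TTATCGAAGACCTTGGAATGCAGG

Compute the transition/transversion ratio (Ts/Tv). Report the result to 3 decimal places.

Transitions are A↔G and C↔T; transversions are all other mismatches.
Transitions: 4. Transversions: 9.
R = 4/9 = 0.444444… ≈ 0.444 (to 3 d.p.).

0.444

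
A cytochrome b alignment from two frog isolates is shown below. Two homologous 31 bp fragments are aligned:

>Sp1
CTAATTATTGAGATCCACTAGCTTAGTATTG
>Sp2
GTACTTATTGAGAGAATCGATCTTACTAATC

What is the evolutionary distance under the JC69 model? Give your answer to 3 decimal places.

The sequences differ at 11 of 31 sites, so p = 11/31 ≈ 0.354839.
d = −(3/4) ln(1 − 4p/3) = −0.75 ln(1 − 0.473119) = −0.75 ln(0.526881)
  = −0.75 × (-0.640781) = 0.480586 substitutions/site.

0.481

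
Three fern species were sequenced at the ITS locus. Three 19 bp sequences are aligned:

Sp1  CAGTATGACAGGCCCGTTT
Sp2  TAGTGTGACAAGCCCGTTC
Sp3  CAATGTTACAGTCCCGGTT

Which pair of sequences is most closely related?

Sp1 and Sp2

Sp1–Sp2: 4/19 differ, p = 0.211, d = 0.247.
Sp1–Sp3: 5/19 differ, p = 0.263, d = 0.324.
Sp2–Sp3: 7/19 differ, p = 0.368, d = 0.507.
The smallest distance is between Sp1 and Sp2.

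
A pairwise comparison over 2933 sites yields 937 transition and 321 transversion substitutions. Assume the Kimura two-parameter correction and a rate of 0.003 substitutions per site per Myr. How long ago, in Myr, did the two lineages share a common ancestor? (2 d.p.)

P = 937/2933 ≈ 0.319468 and Q = 321/2933 ≈ 0.109444.
Under the Kimura two-parameter model, d = −½ ln(1 − 2P − Q) − ¼ ln(1 − 2Q).
1 − 2P − Q = 0.25162, giving −½ ln(0.25162) = 0.689918.
1 − 2Q = 0.781112, giving −¼ ln(0.781112) = 0.061759.
d = 0.689918 + 0.061759 = 0.751677.
Under a molecular clock d = 2μt, so t = d/(2μ) = 0.751677 / (2 × 0.003) = 125.28 Myr.

125.28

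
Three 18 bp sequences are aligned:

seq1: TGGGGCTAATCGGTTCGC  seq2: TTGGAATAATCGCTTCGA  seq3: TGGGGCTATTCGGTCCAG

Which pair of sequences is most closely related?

seq1–seq2: 5/18 differ, p = 0.278, d = 0.347.
seq1–seq3: 4/18 differ, p = 0.222, d = 0.264.
seq2–seq3: 8/18 differ, p = 0.444, d = 0.673.
The smallest distance is between seq1 and seq3.

seq1 and seq3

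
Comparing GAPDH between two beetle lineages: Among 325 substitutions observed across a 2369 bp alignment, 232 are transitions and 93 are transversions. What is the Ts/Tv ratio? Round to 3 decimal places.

2.495

R = 232/93 = 2.494623… ≈ 2.495 (to 3 d.p.).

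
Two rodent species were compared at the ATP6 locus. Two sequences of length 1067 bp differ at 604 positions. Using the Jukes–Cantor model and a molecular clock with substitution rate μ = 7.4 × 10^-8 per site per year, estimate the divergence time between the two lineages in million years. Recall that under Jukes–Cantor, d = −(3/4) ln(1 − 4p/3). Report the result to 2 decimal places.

p = 604/1067 ≈ 0.566073.
d = −(3/4) ln(1 − 4p/3) = −0.75 ln(1 − 0.754764) = −0.75 ln(0.245236)
  = −0.75 × (-1.405534) = 1.054151 substitutions/site.
Under a molecular clock d = 2μt, so t = d/(2μ) = 1.054151 / (2 × 7.4 × 10^-8) = 7.12 million years.

7.12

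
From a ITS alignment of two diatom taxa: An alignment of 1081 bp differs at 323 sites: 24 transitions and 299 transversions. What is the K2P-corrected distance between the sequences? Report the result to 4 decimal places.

0.3950

P = 24/1081 ≈ 0.022202 and Q = 299/1081 ≈ 0.276596.
Under the Kimura two-parameter model, d = −½ ln(1 − 2P − Q) − ¼ ln(1 − 2Q).
1 − 2P − Q = 0.679, giving −½ ln(0.679) = 0.193567.
1 − 2Q = 0.446808, giving −¼ ln(0.446808) = 0.201407.
d = 0.193567 + 0.201407 = 0.394974.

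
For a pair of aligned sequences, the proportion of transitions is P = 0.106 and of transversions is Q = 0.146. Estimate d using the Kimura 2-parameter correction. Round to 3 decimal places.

Under the Kimura two-parameter model, d = −½ ln(1 − 2P − Q) − ¼ ln(1 − 2Q).
1 − 2P − Q = 0.642, giving −½ ln(0.642) = 0.221583.
1 − 2Q = 0.708, giving −¼ ln(0.708) = 0.086328.
d = 0.221583 + 0.086328 = 0.307911.

0.308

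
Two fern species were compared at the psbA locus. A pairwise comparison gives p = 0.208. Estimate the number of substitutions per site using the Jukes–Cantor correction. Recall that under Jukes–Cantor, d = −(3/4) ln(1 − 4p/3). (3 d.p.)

d = −(3/4) ln(1 − 4p/3) = −0.75 ln(1 − 0.277333) = −0.75 ln(0.722667)
  = −0.75 × (-0.324807) = 0.243605 substitutions/site.

0.244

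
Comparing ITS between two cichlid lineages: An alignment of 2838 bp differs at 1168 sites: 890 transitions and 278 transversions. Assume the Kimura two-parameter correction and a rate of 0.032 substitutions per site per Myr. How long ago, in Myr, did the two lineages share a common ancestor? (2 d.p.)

P = 890/2838 ≈ 0.313601 and Q = 278/2838 ≈ 0.097956.
Under the Kimura two-parameter model, d = −½ ln(1 − 2P − Q) − ¼ ln(1 − 2Q).
1 − 2P − Q = 0.274842, giving −½ ln(0.274842) = 0.645779.
1 − 2Q = 0.804088, giving −¼ ln(0.804088) = 0.054512.
d = 0.645779 + 0.054512 = 0.700291.
Under a molecular clock d = 2μt, so t = d/(2μ) = 0.700291 / (2 × 0.032) = 10.94 Myr.

10.94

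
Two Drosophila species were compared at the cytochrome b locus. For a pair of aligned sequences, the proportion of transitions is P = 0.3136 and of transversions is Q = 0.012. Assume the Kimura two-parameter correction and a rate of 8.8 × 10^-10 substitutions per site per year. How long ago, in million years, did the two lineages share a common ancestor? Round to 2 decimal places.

Under the Kimura two-parameter model, d = −½ ln(1 − 2P − Q) − ¼ ln(1 − 2Q).
1 − 2P − Q = 0.3608, giving −½ ln(0.3608) = 0.509716.
1 − 2Q = 0.976, giving −¼ ln(0.976) = 0.006073.
d = 0.509716 + 0.006073 = 0.515789.
Under a molecular clock d = 2μt, so t = d/(2μ) = 0.515789 / (2 × 8.8 × 10^-10) = 293.06 million years.

293.06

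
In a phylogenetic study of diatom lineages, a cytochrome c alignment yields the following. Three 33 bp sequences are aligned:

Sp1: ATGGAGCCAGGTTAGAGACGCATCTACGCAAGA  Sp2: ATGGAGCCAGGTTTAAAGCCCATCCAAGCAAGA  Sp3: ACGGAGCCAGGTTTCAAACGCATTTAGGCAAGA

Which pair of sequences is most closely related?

Sp1 and Sp3

Sp1–Sp2: 7/33 differ, p = 0.212, d = 0.249.
Sp1–Sp3: 6/33 differ, p = 0.182, d = 0.208.
Sp2–Sp3: 7/33 differ, p = 0.212, d = 0.249.
The smallest distance is between Sp1 and Sp3.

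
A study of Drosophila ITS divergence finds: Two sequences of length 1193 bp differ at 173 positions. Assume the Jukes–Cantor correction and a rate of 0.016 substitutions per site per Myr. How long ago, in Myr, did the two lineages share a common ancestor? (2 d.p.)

p = 173/1193 ≈ 0.145013.
d = −(3/4) ln(1 − 4p/3) = −0.75 ln(1 − 0.193351) = −0.75 ln(0.806649)
  = −0.75 × (-0.214867) = 0.161150 substitutions/site.
Under a molecular clock d = 2μt, so t = d/(2μ) = 0.161150 / (2 × 0.016) = 5.04 Myr.

5.04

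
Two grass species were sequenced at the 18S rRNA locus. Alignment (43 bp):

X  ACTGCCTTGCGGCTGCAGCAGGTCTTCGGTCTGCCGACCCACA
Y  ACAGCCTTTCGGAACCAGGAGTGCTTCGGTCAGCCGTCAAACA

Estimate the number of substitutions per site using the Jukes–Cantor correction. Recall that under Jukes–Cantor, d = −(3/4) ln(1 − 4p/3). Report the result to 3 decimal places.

The sequences differ at 12 of 43 sites, so p = 12/43 ≈ 0.27907.
d = −(3/4) ln(1 − 4p/3) = −0.75 ln(1 − 0.372093) = −0.75 ln(0.627907)
  = −0.75 × (-0.465363) = 0.349022 substitutions/site.

0.349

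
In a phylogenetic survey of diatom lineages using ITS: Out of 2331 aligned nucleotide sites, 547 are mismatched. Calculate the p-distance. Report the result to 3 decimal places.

0.235

p = 547/2331 = 0.234663… ≈ 0.235 (to 3 d.p.).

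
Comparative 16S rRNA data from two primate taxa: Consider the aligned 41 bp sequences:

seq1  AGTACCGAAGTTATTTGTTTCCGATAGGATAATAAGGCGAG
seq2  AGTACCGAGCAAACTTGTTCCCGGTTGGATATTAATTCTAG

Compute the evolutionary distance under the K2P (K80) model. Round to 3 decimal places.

Of 41 sites, 4 differences are transitions and 8 are transversions, so P = 4/41 ≈ 0.097561 and Q = 8/41 ≈ 0.195122.
Under the Kimura two-parameter model, d = −½ ln(1 − 2P − Q) − ¼ ln(1 − 2Q).
1 − 2P − Q = 0.609756, giving −½ ln(0.609756) = 0.247348.
1 − 2Q = 0.609756, giving −¼ ln(0.609756) = 0.123674.
d = 0.247348 + 0.123674 = 0.371022.

0.371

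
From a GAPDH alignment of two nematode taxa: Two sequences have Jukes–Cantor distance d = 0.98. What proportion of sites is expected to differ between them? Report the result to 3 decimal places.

p = (3/4)(1 − e^(−4d/3)) = 0.75 × (1 − e^(-1.306667)) = 0.75 × (1 − 0.270721) = 0.546959.

0.547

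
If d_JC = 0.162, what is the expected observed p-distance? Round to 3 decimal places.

0.146

p = (3/4)(1 − e^(−4d/3)) = 0.75 × (1 − e^(-0.216)) = 0.75 × (1 − 0.805735) = 0.145699.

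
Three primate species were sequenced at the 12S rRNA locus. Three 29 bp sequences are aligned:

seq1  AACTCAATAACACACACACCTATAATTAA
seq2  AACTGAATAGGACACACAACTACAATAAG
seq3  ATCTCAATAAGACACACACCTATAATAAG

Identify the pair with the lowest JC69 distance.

seq1 and seq3

seq1–seq2: 7/29 differ, p = 0.241, d = 0.291.
seq1–seq3: 4/29 differ, p = 0.138, d = 0.152.
seq2–seq3: 5/29 differ, p = 0.172, d = 0.196.
The smallest distance is between seq1 and seq3.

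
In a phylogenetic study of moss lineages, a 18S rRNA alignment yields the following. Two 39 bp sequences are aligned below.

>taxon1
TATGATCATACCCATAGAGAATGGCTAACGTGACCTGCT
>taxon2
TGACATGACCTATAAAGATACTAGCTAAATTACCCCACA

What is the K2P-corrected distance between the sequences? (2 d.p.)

0.87

Of 39 sites, 8 differences are transitions and 12 are transversions, so P = 8/39 ≈ 0.205128 and Q = 12/39 ≈ 0.307692.
Under the Kimura two-parameter model, d = −½ ln(1 − 2P − Q) − ¼ ln(1 − 2Q).
1 − 2P − Q = 0.282052, giving −½ ln(0.282052) = 0.632832.
1 − 2Q = 0.384616, giving −¼ ln(0.384616) = 0.238877.
d = 0.632832 + 0.238877 = 0.871709.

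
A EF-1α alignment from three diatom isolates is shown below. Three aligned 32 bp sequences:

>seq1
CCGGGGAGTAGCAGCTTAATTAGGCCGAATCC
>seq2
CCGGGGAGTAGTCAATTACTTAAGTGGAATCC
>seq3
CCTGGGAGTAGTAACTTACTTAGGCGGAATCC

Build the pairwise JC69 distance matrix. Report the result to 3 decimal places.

d(seq1,seq2) = 0.304, d(seq1,seq3) = 0.175, d(seq2,seq3) = 0.175

seq1–seq2: 8/32 sites differ → p = 0.25, d = −0.75 ln(1 − 0.333333) = 0.304098 ≈ 0.304.
seq1–seq3: 5/32 sites differ → p = 0.15625, d = −0.75 ln(1 − 0.208333) = 0.175211 ≈ 0.175.
seq2–seq3: 5/32 sites differ → p = 0.15625, d = −0.75 ln(1 − 0.208333) = 0.175211 ≈ 0.175.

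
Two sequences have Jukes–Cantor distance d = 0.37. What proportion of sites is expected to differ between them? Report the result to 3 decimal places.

0.292

p = (3/4)(1 − e^(−4d/3)) = 0.75 × (1 − e^(-0.493333)) = 0.75 × (1 − 0.610588) = 0.292059.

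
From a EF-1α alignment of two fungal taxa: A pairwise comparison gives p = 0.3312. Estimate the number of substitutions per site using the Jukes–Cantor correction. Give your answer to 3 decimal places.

d = −(3/4) ln(1 − 4p/3) = −0.75 ln(1 − 0.4416) = −0.75 ln(0.5584)
  = −0.75 × (-0.582680) = 0.437010 substitutions/site.

0.437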